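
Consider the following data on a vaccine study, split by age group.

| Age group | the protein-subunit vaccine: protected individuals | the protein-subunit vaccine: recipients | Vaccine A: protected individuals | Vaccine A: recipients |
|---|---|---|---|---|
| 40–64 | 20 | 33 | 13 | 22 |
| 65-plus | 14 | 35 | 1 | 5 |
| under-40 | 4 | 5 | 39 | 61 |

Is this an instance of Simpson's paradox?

40–64: the protein-subunit vaccine 20/33 = 60.6%, Vaccine A 13/22 = 59.1% → the protein-subunit vaccine
65-plus: the protein-subunit vaccine 14/35 = 40.0%, Vaccine A 1/5 = 20.0% → the protein-subunit vaccine
Under-40: the protein-subunit vaccine 4/5 = 80.0%, Vaccine A 39/61 = 63.9% → the protein-subunit vaccine
Overall: the protein-subunit vaccine 38/73 = 52.1%, Vaccine A 53/88 = 60.2% → Vaccine A
The protein-subunit vaccine wins each age group but Vaccine A wins overall — the comparison reverses. The protein-subunit vaccine's recipients skew toward 65-plus, which has a lower base rate.

Yes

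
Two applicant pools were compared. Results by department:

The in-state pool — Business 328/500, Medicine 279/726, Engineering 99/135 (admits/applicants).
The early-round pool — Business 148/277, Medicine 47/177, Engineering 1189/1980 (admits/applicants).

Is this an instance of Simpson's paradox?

Business: the in-state pool 328/500 = 65.6%, the early-round pool 148/277 = 53.4% → the in-state pool
Medicine: the in-state pool 279/726 = 38.4%, the early-round pool 47/177 = 26.6% → the in-state pool
Engineering: the in-state pool 99/135 = 73.3%, the early-round pool 1189/1980 = 60.1% → the in-state pool
Overall: the in-state pool 706/1361 = 51.9%, the early-round pool 1384/2434 = 56.9% → the early-round pool
The in-state pool wins each department group but the early-round pool wins overall — the comparison reverses. The in-state pool's applicants skew toward Medicine, which has a lower base rate.

Yes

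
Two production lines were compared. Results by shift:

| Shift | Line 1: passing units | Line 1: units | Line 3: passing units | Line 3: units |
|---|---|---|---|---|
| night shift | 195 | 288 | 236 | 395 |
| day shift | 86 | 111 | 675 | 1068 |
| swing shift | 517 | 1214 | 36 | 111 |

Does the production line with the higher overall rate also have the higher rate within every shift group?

No

Night shift: Line 1 195/288 = 67.7%, Line 3 236/395 = 59.7% → Line 1
Day shift: Line 1 86/111 = 77.5%, Line 3 675/1068 = 63.2% → Line 1
Swing shift: Line 1 517/1214 = 42.6%, Line 3 36/111 = 32.4% → Line 1
Overall: Line 1 798/1613 = 49.5%, Line 3 947/1574 = 60.2% → Line 3
Line 1 wins each shift group but Line 3 wins overall — the comparison reverses. Line 1's units skew toward swing shift, which has a lower base rate.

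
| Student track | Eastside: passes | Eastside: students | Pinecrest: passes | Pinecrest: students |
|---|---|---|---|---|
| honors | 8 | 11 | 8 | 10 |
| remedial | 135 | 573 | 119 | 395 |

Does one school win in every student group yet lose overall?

No

Honors: Eastside 8/11 = 72.7%, Pinecrest 8/10 = 80.0% → Pinecrest
Remedial: Eastside 135/573 = 23.6%, Pinecrest 119/395 = 30.1% → Pinecrest
Overall: Eastside 143/584 = 24.5%, Pinecrest 127/405 = 31.4% → Pinecrest
Pinecrest wins overall and in every student group — no reversal.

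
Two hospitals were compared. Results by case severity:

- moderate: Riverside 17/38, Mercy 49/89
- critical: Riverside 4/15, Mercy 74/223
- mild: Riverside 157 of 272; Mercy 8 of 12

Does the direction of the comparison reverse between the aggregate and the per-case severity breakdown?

Moderate: Riverside 17/38 = 44.7%, Mercy 49/89 = 55.1% → Mercy
Critical: Riverside 4/15 = 26.7%, Mercy 74/223 = 33.2% → Mercy
Mild: Riverside 157/272 = 57.7%, Mercy 8/12 = 66.7% → Mercy
Overall: Riverside 178/325 = 54.8%, Mercy 131/324 = 40.4% → Riverside
Mercy wins each case group but Riverside wins overall — the comparison reverses. Mercy's patients skew toward critical, which has a lower base rate.

Yes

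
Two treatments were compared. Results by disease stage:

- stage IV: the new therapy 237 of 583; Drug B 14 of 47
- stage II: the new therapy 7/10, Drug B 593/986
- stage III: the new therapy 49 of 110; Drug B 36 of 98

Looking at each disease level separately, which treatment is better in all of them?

the new therapy

Stage IV: the new therapy 237/583 = 40.7%, Drug B 14/47 = 29.8% → the new therapy
Stage II: the new therapy 7/10 = 70.0%, Drug B 593/986 = 60.1% → the new therapy
Stage III: the new therapy 49/110 = 44.5%, Drug B 36/98 = 36.7% → the new therapy
The new therapy has the higher rate in all 3 groups.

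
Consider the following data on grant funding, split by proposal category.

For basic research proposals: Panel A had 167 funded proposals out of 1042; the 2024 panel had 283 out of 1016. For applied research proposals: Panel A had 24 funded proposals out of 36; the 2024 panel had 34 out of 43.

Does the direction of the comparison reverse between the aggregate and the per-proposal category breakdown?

No

Basic research: Panel A 167/1042 = 16.0%, the 2024 panel 283/1016 = 27.9% → the 2024 panel
Applied research: Panel A 24/36 = 66.7%, the 2024 panel 34/43 = 79.1% → the 2024 panel
Overall: Panel A 191/1078 = 17.7%, the 2024 panel 317/1059 = 29.9% → the 2024 panel
The 2024 panel wins overall and in every proposal group — no reversal.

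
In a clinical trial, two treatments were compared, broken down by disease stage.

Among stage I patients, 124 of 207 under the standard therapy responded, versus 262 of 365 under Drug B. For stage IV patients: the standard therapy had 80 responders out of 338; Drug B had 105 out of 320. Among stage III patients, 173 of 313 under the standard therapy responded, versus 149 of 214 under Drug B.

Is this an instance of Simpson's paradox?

No

Stage I: the standard therapy 124/207 = 59.9%, Drug B 262/365 = 71.8% → Drug B
Stage IV: the standard therapy 80/338 = 23.7%, Drug B 105/320 = 32.8% → Drug B
Stage III: the standard therapy 173/313 = 55.3%, Drug B 149/214 = 69.6% → Drug B
Overall: the standard therapy 377/858 = 43.9%, Drug B 516/899 = 57.4% → Drug B
Drug B wins overall and in every disease group — no reversal.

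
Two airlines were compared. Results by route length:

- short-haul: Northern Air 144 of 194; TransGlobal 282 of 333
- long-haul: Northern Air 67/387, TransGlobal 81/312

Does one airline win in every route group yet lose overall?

Short-haul: Northern Air 144/194 = 74.2%, TransGlobal 282/333 = 84.7% → TransGlobal
Long-haul: Northern Air 67/387 = 17.3%, TransGlobal 81/312 = 26.0% → TransGlobal
Overall: Northern Air 211/581 = 36.3%, TransGlobal 363/645 = 56.3% → TransGlobal
TransGlobal wins overall and in every route group — no reversal.

No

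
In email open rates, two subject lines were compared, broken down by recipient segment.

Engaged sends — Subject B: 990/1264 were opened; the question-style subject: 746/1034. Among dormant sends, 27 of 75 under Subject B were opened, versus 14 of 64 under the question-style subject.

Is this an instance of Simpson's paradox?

No

Engaged: Subject B 990/1264 = 78.3%, the question-style subject 746/1034 = 72.1% → Subject B
Dormant: Subject B 27/75 = 36.0%, the question-style subject 14/64 = 21.9% → Subject B
Overall: Subject B 1017/1339 = 76.0%, the question-style subject 760/1098 = 69.2% → Subject B
Subject B wins overall and in every recipient group — no reversal.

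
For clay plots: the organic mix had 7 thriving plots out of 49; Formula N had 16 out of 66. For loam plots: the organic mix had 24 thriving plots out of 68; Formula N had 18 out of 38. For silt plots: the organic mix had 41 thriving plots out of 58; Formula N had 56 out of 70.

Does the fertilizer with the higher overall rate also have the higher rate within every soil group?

Clay: the organic mix 7/49 = 14.3%, Formula N 16/66 = 24.2% → Formula N
Loam: the organic mix 24/68 = 35.3%, Formula N 18/38 = 47.4% → Formula N
Silt: the organic mix 41/58 = 70.7%, Formula N 56/70 = 80.0% → Formula N
Overall: the organic mix 72/175 = 41.1%, Formula N 90/174 = 51.7% → Formula N
Formula N wins overall and in every soil group — no reversal.

Yes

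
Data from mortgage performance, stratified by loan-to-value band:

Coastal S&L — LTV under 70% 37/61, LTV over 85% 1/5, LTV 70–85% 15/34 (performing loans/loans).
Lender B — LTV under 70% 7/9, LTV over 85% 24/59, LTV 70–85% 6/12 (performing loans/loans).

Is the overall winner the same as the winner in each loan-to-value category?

No

LTV under 70%: Coastal S&L 37/61 = 60.7%, Lender B 7/9 = 77.8% → Lender B
LTV over 85%: Coastal S&L 1/5 = 20.0%, Lender B 24/59 = 40.7% → Lender B
LTV 70–85%: Coastal S&L 15/34 = 44.1%, Lender B 6/12 = 50.0% → Lender B
Overall: Coastal S&L 53/100 = 53.0%, Lender B 37/80 = 46.2% → Coastal S&L
Lender B wins each loan-to-value group but Coastal S&L wins overall — the comparison reverses. Lender B's loans skew toward LTV over 85%, which has a lower base rate.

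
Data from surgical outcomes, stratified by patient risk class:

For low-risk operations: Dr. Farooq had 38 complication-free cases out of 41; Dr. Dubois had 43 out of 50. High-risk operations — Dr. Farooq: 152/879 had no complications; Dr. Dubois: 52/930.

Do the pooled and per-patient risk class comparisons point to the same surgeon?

Low-risk: Dr. Farooq 38/41 = 92.7%, Dr. Dubois 43/50 = 86.0% → Dr. Farooq
High-risk: Dr. Farooq 152/879 = 17.3%, Dr. Dubois 52/930 = 5.6% → Dr. Farooq
Overall: Dr. Farooq 190/920 = 20.7%, Dr. Dubois 95/980 = 9.7% → Dr. Farooq
Dr. Farooq wins overall and in every patient risk group — no reversal.

Yes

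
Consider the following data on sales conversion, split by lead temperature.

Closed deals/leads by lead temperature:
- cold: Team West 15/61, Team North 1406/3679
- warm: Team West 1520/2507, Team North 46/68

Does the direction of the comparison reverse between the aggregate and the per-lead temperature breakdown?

Cold: Team West 15/61 = 24.6%, Team North 1406/3679 = 38.2% → Team North
Warm: Team West 1520/2507 = 60.6%, Team North 46/68 = 67.6% → Team North
Overall: Team West 1535/2568 = 59.8%, Team North 1452/3747 = 38.8% → Team West
Team North wins each lead group but Team West wins overall — the comparison reverses. Team North's leads skew toward cold, which has a lower base rate.

Yes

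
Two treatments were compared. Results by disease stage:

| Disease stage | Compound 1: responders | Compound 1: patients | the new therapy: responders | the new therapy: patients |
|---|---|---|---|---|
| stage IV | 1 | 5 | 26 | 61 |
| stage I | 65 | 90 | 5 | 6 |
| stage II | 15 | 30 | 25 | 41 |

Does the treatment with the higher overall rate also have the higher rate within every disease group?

Stage IV: Compound 1 1/5 = 20.0%, the new therapy 26/61 = 42.6% → the new therapy
Stage I: Compound 1 65/90 = 72.2%, the new therapy 5/6 = 83.3% → the new therapy
Stage II: Compound 1 15/30 = 50.0%, the new therapy 25/41 = 61.0% → the new therapy
Overall: Compound 1 81/125 = 64.8%, the new therapy 56/108 = 51.9% → Compound 1
The new therapy wins each disease group but Compound 1 wins overall — the comparison reverses. The new therapy's patients skew toward stage IV, which has a lower base rate.

No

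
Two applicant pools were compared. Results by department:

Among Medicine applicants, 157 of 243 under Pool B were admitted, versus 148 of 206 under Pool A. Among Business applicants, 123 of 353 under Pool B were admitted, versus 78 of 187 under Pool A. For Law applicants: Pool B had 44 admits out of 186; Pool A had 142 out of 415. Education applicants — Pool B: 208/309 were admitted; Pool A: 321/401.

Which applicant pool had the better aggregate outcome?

Medicine: Pool B 157/243 = 64.6%, Pool A 148/206 = 71.8% → Pool A
Business: Pool B 123/353 = 34.8%, Pool A 78/187 = 41.7% → Pool A
Law: Pool B 44/186 = 23.7%, Pool A 142/415 = 34.2% → Pool A
Education: Pool B 208/309 = 67.3%, Pool A 321/401 = 80.0% → Pool A
Overall: Pool B 532/1091 = 48.8%, Pool A 689/1209 = 57.0% → Pool A

Pool A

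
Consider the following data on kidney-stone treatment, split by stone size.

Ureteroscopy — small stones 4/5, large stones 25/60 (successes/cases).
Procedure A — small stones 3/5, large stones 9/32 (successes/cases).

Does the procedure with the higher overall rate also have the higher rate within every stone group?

Small stones: ureteroscopy 4/5 = 80.0%, Procedure A 3/5 = 60.0% → ureteroscopy
Large stones: ureteroscopy 25/60 = 41.7%, Procedure A 9/32 = 28.1% → ureteroscopy
Overall: ureteroscopy 29/65 = 44.6%, Procedure A 12/37 = 32.4% → ureteroscopy
Ureteroscopy wins overall and in every stone group — no reversal.

Yes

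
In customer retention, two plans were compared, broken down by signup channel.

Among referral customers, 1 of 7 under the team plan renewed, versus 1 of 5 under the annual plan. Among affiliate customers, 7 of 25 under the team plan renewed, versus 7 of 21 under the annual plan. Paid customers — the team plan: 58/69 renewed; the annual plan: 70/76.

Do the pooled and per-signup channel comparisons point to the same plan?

Referral: the team plan 1/7 = 14.3%, the annual plan 1/5 = 20.0% → the annual plan
Affiliate: the team plan 7/25 = 28.0%, the annual plan 7/21 = 33.3% → the annual plan
Paid: the team plan 58/69 = 84.1%, the annual plan 70/76 = 92.1% → the annual plan
Overall: the team plan 66/101 = 65.3%, the annual plan 78/102 = 76.5% → the annual plan
The annual plan wins overall and in every signup group — no reversal.

Yes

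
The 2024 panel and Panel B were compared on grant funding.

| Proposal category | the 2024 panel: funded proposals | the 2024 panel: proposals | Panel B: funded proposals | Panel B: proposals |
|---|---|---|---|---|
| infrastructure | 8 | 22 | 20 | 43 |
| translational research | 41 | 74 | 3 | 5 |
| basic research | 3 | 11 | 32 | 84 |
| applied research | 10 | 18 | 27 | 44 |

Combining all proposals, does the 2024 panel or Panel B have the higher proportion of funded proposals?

the 2024 panel

Infrastructure: the 2024 panel 8/22 = 36.4%, Panel B 20/43 = 46.5% → Panel B
Translational research: the 2024 panel 41/74 = 55.4%, Panel B 3/5 = 60.0% → Panel B
Basic research: the 2024 panel 3/11 = 27.3%, Panel B 32/84 = 38.1% → Panel B
Applied research: the 2024 panel 10/18 = 55.6%, Panel B 27/44 = 61.4% → Panel B
Overall: the 2024 panel 62/125 = 49.6%, Panel B 82/176 = 46.6% → the 2024 panel
(Panel B wins every proposal group but the 2024 panel wins overall — Panel B's proposals skew toward the low-rate basic research group.)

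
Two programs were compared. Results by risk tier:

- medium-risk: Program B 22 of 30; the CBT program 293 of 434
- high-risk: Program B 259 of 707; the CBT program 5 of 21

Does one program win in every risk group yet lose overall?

Yes

Medium-risk: Program B 22/30 = 73.3%, the CBT program 293/434 = 67.5% → Program B
High-risk: Program B 259/707 = 36.6%, the CBT program 5/21 = 23.8% → Program B
Overall: Program B 281/737 = 38.1%, the CBT program 298/455 = 65.5% → the CBT program
Program B wins each risk group but the CBT program wins overall — the comparison reverses. Program B's participants skew toward high-risk, which has a lower base rate.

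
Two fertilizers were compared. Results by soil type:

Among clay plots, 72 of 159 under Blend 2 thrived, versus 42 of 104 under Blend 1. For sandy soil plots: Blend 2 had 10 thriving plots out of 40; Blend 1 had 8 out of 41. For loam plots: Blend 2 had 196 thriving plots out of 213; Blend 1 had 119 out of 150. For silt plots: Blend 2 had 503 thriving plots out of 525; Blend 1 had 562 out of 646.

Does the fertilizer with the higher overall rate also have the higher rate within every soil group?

Yes

Clay: Blend 2 72/159 = 45.3%, Blend 1 42/104 = 40.4% → Blend 2
Sandy soil: Blend 2 10/40 = 25.0%, Blend 1 8/41 = 19.5% → Blend 2
Loam: Blend 2 196/213 = 92.0%, Blend 1 119/150 = 79.3% → Blend 2
Silt: Blend 2 503/525 = 95.8%, Blend 1 562/646 = 87.0% → Blend 2
Overall: Blend 2 781/937 = 83.4%, Blend 1 731/941 = 77.7% → Blend 2
Blend 2 wins overall and in every soil group — no reversal.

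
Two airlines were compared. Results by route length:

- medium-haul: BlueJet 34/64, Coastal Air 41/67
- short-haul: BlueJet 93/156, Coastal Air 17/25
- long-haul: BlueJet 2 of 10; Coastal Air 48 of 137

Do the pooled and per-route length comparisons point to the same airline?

No

Medium-haul: BlueJet 34/64 = 53.1%, Coastal Air 41/67 = 61.2% → Coastal Air
Short-haul: BlueJet 93/156 = 59.6%, Coastal Air 17/25 = 68.0% → Coastal Air
Long-haul: BlueJet 2/10 = 20.0%, Coastal Air 48/137 = 35.0% → Coastal Air
Overall: BlueJet 129/230 = 56.1%, Coastal Air 106/229 = 46.3% → BlueJet
Coastal Air wins each route group but BlueJet wins overall — the comparison reverses. Coastal Air's flights skew toward long-haul, which has a lower base rate.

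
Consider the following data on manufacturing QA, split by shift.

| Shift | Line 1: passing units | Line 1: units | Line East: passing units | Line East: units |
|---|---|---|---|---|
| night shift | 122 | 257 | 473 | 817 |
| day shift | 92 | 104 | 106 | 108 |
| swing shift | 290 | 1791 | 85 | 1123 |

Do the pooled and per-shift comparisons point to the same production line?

Night shift: Line 1 122/257 = 47.5%, Line East 473/817 = 57.9% → Line East
Day shift: Line 1 92/104 = 88.5%, Line East 106/108 = 98.1% → Line East
Swing shift: Line 1 290/1791 = 16.2%, Line East 85/1123 = 7.6% → Line 1
Overall: Line 1 504/2152 = 23.4%, Line East 664/2048 = 32.4% → Line East
Neither sweeps: Line 1 wins 1 of 3 groups, Line East wins 2. Line East wins overall but not every group — no Simpson reversal.

No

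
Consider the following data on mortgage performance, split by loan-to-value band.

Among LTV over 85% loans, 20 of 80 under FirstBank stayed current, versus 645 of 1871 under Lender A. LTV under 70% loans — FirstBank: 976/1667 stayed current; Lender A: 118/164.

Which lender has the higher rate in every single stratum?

Lender A

LTV over 85%: FirstBank 20/80 = 25.0%, Lender A 645/1871 = 34.5% → Lender A
LTV under 70%: FirstBank 976/1667 = 58.5%, Lender A 118/164 = 72.0% → Lender A
Lender A has the higher rate in both groups.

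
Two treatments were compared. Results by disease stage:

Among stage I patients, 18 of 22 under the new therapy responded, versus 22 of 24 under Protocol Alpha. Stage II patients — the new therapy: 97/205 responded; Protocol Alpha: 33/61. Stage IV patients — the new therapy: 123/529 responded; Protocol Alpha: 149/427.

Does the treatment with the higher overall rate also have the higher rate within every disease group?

Yes

Stage I: the new therapy 18/22 = 81.8%, Protocol Alpha 22/24 = 91.7% → Protocol Alpha
Stage II: the new therapy 97/205 = 47.3%, Protocol Alpha 33/61 = 54.1% → Protocol Alpha
Stage IV: the new therapy 123/529 = 23.3%, Protocol Alpha 149/427 = 34.9% → Protocol Alpha
Overall: the new therapy 238/756 = 31.5%, Protocol Alpha 204/512 = 39.8% → Protocol Alpha
Protocol Alpha wins overall and in every disease group — no reversal.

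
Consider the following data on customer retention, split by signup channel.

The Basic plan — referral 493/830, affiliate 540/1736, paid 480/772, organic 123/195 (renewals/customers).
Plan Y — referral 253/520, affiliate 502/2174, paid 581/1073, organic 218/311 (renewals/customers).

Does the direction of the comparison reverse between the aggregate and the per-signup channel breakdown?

No

Referral: the Basic plan 493/830 = 59.4%, Plan Y 253/520 = 48.7% → the Basic plan
Affiliate: the Basic plan 540/1736 = 31.1%, Plan Y 502/2174 = 23.1% → the Basic plan
Paid: the Basic plan 480/772 = 62.2%, Plan Y 581/1073 = 54.1% → the Basic plan
Organic: the Basic plan 123/195 = 63.1%, Plan Y 218/311 = 70.1% → Plan Y
Overall: the Basic plan 1636/3533 = 46.3%, Plan Y 1554/4078 = 38.1% → the Basic plan
Neither sweeps: the Basic plan wins 3 of 4 groups, Plan Y wins 1. The Basic plan wins overall but not every group — no Simpson reversal.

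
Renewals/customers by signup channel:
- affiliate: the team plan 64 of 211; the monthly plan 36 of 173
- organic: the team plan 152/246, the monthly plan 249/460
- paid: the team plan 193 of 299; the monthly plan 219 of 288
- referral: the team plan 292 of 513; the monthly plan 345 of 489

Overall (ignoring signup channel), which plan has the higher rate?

the monthly plan

Affiliate: the team plan 64/211 = 30.3%, the monthly plan 36/173 = 20.8% → the team plan
Organic: the team plan 152/246 = 61.8%, the monthly plan 249/460 = 54.1% → the team plan
Paid: the team plan 193/299 = 64.5%, the monthly plan 219/288 = 76.0% → the monthly plan
Referral: the team plan 292/513 = 56.9%, the monthly plan 345/489 = 70.6% → the monthly plan
Overall: the team plan 701/1269 = 55.2%, the monthly plan 849/1410 = 60.2% → the monthly plan
(Neither sweeps every signup group, but the monthly plan has the higher pooled rate.)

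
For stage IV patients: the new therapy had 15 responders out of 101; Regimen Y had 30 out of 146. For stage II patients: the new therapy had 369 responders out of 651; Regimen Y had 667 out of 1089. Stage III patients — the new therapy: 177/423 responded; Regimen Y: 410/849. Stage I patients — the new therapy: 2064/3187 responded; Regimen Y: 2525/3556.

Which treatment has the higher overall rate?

Stage IV: the new therapy 15/101 = 14.9%, Regimen Y 30/146 = 20.5% → Regimen Y
Stage II: the new therapy 369/651 = 56.7%, Regimen Y 667/1089 = 61.2% → Regimen Y
Stage III: the new therapy 177/423 = 41.8%, Regimen Y 410/849 = 48.3% → Regimen Y
Stage I: the new therapy 2064/3187 = 64.8%, Regimen Y 2525/3556 = 71.0% → Regimen Y
Overall: the new therapy 2625/4362 = 60.2%, Regimen Y 3632/5640 = 64.4% → Regimen Y

Regimen Y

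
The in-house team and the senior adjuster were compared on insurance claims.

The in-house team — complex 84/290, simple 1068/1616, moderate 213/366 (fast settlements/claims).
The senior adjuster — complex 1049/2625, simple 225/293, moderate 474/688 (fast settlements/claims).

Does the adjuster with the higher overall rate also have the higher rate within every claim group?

No

Complex: the in-house team 84/290 = 29.0%, the senior adjuster 1049/2625 = 40.0% → the senior adjuster
Simple: the in-house team 1068/1616 = 66.1%, the senior adjuster 225/293 = 76.8% → the senior adjuster
Moderate: the in-house team 213/366 = 58.2%, the senior adjuster 474/688 = 68.9% → the senior adjuster
Overall: the in-house team 1365/2272 = 60.1%, the senior adjuster 1748/3606 = 48.5% → the in-house team
The senior adjuster wins each claim group but the in-house team wins overall — the comparison reverses. The senior adjuster's claims skew toward complex, which has a lower base rate.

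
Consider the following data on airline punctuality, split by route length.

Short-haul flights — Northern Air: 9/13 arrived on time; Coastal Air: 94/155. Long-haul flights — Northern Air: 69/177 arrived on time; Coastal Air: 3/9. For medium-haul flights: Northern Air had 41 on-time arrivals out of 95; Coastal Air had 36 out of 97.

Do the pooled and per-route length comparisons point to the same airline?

Short-haul: Northern Air 9/13 = 69.2%, Coastal Air 94/155 = 60.6% → Northern Air
Long-haul: Northern Air 69/177 = 39.0%, Coastal Air 3/9 = 33.3% → Northern Air
Medium-haul: Northern Air 41/95 = 43.2%, Coastal Air 36/97 = 37.1% → Northern Air
Overall: Northern Air 119/285 = 41.8%, Coastal Air 133/261 = 51.0% → Coastal Air
Northern Air wins each route group but Coastal Air wins overall — the comparison reverses. Northern Air's flights skew toward long-haul, which has a lower base rate.

No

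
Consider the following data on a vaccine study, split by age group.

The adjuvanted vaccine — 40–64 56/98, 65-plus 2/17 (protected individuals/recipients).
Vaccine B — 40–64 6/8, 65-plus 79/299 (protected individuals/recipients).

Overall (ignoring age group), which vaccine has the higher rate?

the adjuvanted vaccine

40–64: the adjuvanted vaccine 56/98 = 57.1%, Vaccine B 6/8 = 75.0% → Vaccine B
65-plus: the adjuvanted vaccine 2/17 = 11.8%, Vaccine B 79/299 = 26.4% → Vaccine B
Overall: the adjuvanted vaccine 58/115 = 50.4%, Vaccine B 85/307 = 27.7% → the adjuvanted vaccine
(Vaccine B wins every age group but the adjuvanted vaccine wins overall — Vaccine B's recipients skew toward the low-rate 65-plus group.)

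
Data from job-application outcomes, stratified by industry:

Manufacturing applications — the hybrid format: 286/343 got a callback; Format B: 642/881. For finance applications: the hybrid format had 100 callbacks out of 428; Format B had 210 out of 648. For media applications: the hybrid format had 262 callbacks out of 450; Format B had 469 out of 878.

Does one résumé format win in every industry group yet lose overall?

No

Manufacturing: the hybrid format 286/343 = 83.4%, Format B 642/881 = 72.9% → the hybrid format
Finance: the hybrid format 100/428 = 23.4%, Format B 210/648 = 32.4% → Format B
Media: the hybrid format 262/450 = 58.2%, Format B 469/878 = 53.4% → the hybrid format
Overall: the hybrid format 648/1221 = 53.1%, Format B 1321/2407 = 54.9% → Format B
Neither sweeps: the hybrid format wins 2 of 3 groups, Format B wins 1. Format B wins overall but not every group — no Simpson reversal.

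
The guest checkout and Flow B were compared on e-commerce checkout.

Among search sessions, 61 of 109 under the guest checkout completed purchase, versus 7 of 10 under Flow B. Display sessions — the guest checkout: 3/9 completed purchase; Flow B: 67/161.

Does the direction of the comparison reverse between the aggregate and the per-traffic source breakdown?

Yes

Search: the guest checkout 61/109 = 56.0%, Flow B 7/10 = 70.0% → Flow B
Display: the guest checkout 3/9 = 33.3%, Flow B 67/161 = 41.6% → Flow B
Overall: the guest checkout 64/118 = 54.2%, Flow B 74/171 = 43.3% → the guest checkout
Flow B wins each traffic group but the guest checkout wins overall — the comparison reverses. Flow B's sessions skew toward display, which has a lower base rate.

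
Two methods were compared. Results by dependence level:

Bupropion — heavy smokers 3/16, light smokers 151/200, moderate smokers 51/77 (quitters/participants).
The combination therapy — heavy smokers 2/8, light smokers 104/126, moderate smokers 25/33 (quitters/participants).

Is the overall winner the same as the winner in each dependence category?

Yes

Heavy smokers: bupropion 3/16 = 18.8%, the combination therapy 2/8 = 25.0% → the combination therapy
Light smokers: bupropion 151/200 = 75.5%, the combination therapy 104/126 = 82.5% → the combination therapy
Moderate smokers: bupropion 51/77 = 66.2%, the combination therapy 25/33 = 75.8% → the combination therapy
Overall: bupropion 205/293 = 70.0%, the combination therapy 131/167 = 78.4% → the combination therapy
The combination therapy wins overall and in every dependence group — no reversal.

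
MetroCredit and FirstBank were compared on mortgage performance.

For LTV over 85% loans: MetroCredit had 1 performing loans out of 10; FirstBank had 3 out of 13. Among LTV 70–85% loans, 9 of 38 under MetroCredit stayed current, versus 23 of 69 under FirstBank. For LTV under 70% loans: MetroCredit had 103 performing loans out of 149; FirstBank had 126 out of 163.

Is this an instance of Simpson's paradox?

LTV over 85%: MetroCredit 1/10 = 10.0%, FirstBank 3/13 = 23.1% → FirstBank
LTV 70–85%: MetroCredit 9/38 = 23.7%, FirstBank 23/69 = 33.3% → FirstBank
LTV under 70%: MetroCredit 103/149 = 69.1%, FirstBank 126/163 = 77.3% → FirstBank
Overall: MetroCredit 113/197 = 57.4%, FirstBank 152/245 = 62.0% → FirstBank
FirstBank wins overall and in every loan-to-value group — no reversal.

No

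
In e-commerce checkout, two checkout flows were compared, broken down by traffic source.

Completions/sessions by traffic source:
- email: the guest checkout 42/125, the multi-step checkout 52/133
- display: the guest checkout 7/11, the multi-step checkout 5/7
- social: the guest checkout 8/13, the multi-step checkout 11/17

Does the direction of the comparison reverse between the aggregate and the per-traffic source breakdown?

Email: the guest checkout 42/125 = 33.6%, the multi-step checkout 52/133 = 39.1% → the multi-step checkout
Display: the guest checkout 7/11 = 63.6%, the multi-step checkout 5/7 = 71.4% → the multi-step checkout
Social: the guest checkout 8/13 = 61.5%, the multi-step checkout 11/17 = 64.7% → the multi-step checkout
Overall: the guest checkout 57/149 = 38.3%, the multi-step checkout 68/157 = 43.3% → the multi-step checkout
The multi-step checkout wins overall and in every traffic group — no reversal.

No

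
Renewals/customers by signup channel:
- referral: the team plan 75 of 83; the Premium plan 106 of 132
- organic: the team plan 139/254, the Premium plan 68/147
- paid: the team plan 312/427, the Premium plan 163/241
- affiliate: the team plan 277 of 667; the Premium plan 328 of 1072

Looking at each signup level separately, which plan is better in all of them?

the team plan

Referral: the team plan 75/83 = 90.4%, the Premium plan 106/132 = 80.3% → the team plan
Organic: the team plan 139/254 = 54.7%, the Premium plan 68/147 = 46.3% → the team plan
Paid: the team plan 312/427 = 73.1%, the Premium plan 163/241 = 67.6% → the team plan
Affiliate: the team plan 277/667 = 41.5%, the Premium plan 328/1072 = 30.6% → the team plan
The team plan has the higher rate in all 4 groups.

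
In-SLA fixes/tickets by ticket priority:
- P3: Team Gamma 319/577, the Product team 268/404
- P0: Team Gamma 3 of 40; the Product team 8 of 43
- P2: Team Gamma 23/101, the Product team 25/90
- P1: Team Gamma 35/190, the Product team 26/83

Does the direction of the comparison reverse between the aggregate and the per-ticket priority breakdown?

No

P3: Team Gamma 319/577 = 55.3%, the Product team 268/404 = 66.3% → the Product team
P0: Team Gamma 3/40 = 7.5%, the Product team 8/43 = 18.6% → the Product team
P2: Team Gamma 23/101 = 22.8%, the Product team 25/90 = 27.8% → the Product team
P1: Team Gamma 35/190 = 18.4%, the Product team 26/83 = 31.3% → the Product team
Overall: Team Gamma 380/908 = 41.9%, the Product team 327/620 = 52.7% → the Product team
The Product team wins overall and in every ticket group — no reversal.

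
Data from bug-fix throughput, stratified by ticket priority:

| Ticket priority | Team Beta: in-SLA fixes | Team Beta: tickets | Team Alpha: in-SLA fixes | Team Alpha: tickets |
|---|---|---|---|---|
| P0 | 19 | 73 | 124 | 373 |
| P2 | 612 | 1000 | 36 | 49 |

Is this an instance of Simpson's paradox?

Yes

P0: Team Beta 19/73 = 26.0%, Team Alpha 124/373 = 33.2% → Team Alpha
P2: Team Beta 612/1000 = 61.2%, Team Alpha 36/49 = 73.5% → Team Alpha
Overall: Team Beta 631/1073 = 58.8%, Team Alpha 160/422 = 37.9% → Team Beta
Team Alpha wins each ticket group but Team Beta wins overall — the comparison reverses. Team Alpha's tickets skew toward P0, which has a lower base rate.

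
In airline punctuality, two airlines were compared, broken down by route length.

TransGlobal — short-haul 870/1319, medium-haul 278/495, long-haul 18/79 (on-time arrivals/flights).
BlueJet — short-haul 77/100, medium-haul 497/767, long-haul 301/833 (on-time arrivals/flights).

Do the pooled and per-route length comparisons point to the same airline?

Short-haul: TransGlobal 870/1319 = 66.0%, BlueJet 77/100 = 77.0% → BlueJet
Medium-haul: TransGlobal 278/495 = 56.2%, BlueJet 497/767 = 64.8% → BlueJet
Long-haul: TransGlobal 18/79 = 22.8%, BlueJet 301/833 = 36.1% → BlueJet
Overall: TransGlobal 1166/1893 = 61.6%, BlueJet 875/1700 = 51.5% → TransGlobal
BlueJet wins each route group but TransGlobal wins overall — the comparison reverses. BlueJet's flights skew toward long-haul, which has a lower base rate.

No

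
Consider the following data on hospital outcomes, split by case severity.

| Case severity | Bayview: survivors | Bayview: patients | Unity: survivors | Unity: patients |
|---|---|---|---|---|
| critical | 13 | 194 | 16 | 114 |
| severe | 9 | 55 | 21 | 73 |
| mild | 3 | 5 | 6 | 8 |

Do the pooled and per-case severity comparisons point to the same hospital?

Yes

Critical: Bayview 13/194 = 6.7%, Unity 16/114 = 14.0% → Unity
Severe: Bayview 9/55 = 16.4%, Unity 21/73 = 28.8% → Unity
Mild: Bayview 3/5 = 60.0%, Unity 6/8 = 75.0% → Unity
Overall: Bayview 25/254 = 9.8%, Unity 43/195 = 22.1% → Unity
Unity wins overall and in every case group — no reversal.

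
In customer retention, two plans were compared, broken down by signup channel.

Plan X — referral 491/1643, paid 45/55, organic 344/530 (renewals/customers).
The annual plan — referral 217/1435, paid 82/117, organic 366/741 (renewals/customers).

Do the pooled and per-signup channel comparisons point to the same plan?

Referral: Plan X 491/1643 = 29.9%, the annual plan 217/1435 = 15.1% → Plan X
Paid: Plan X 45/55 = 81.8%, the annual plan 82/117 = 70.1% → Plan X
Organic: Plan X 344/530 = 64.9%, the annual plan 366/741 = 49.4% → Plan X
Overall: Plan X 880/2228 = 39.5%, the annual plan 665/2293 = 29.0% → Plan X
Plan X wins overall and in every signup group — no reversal.

Yes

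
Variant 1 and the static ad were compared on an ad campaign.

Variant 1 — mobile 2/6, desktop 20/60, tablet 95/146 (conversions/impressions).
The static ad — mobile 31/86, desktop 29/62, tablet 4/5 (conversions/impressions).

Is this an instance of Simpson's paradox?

Mobile: Variant 1 2/6 = 33.3%, the static ad 31/86 = 36.0% → the static ad
Desktop: Variant 1 20/60 = 33.3%, the static ad 29/62 = 46.8% → the static ad
Tablet: Variant 1 95/146 = 65.1%, the static ad 4/5 = 80.0% → the static ad
Overall: Variant 1 117/212 = 55.2%, the static ad 64/153 = 41.8% → Variant 1
The static ad wins each device group but Variant 1 wins overall — the comparison reverses. The static ad's impressions skew toward mobile, which has a lower base rate.

Yes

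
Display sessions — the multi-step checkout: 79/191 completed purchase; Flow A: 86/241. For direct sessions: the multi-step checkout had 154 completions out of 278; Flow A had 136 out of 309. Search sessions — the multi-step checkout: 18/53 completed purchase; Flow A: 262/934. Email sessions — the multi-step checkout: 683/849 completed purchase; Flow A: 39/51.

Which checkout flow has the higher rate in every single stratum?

the multi-step checkout

Display: the multi-step checkout 79/191 = 41.4%, Flow A 86/241 = 35.7% → the multi-step checkout
Direct: the multi-step checkout 154/278 = 55.4%, Flow A 136/309 = 44.0% → the multi-step checkout
Search: the multi-step checkout 18/53 = 34.0%, Flow A 262/934 = 28.1% → the multi-step checkout
Email: the multi-step checkout 683/849 = 80.4%, Flow A 39/51 = 76.5% → the multi-step checkout
The multi-step checkout has the higher rate in all 4 groups.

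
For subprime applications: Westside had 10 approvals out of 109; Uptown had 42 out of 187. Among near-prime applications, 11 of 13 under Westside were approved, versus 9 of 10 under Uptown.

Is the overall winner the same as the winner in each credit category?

Yes

Subprime: Westside 10/109 = 9.2%, Uptown 42/187 = 22.5% → Uptown
Near-prime: Westside 11/13 = 84.6%, Uptown 9/10 = 90.0% → Uptown
Overall: Westside 21/122 = 17.2%, Uptown 51/197 = 25.9% → Uptown
Uptown wins overall and in every credit group — no reversal.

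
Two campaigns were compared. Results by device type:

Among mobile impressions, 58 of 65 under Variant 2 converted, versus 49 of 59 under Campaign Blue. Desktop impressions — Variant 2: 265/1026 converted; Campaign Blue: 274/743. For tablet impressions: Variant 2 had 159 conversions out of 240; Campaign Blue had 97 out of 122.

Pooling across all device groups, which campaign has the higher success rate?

Mobile: Variant 2 58/65 = 89.2%, Campaign Blue 49/59 = 83.1% → Variant 2
Desktop: Variant 2 265/1026 = 25.8%, Campaign Blue 274/743 = 36.9% → Campaign Blue
Tablet: Variant 2 159/240 = 66.2%, Campaign Blue 97/122 = 79.5% → Campaign Blue
Overall: Variant 2 482/1331 = 36.2%, Campaign Blue 420/924 = 45.5% → Campaign Blue
(Neither sweeps every device group, but Campaign Blue has the higher pooled rate.)

Campaign Blue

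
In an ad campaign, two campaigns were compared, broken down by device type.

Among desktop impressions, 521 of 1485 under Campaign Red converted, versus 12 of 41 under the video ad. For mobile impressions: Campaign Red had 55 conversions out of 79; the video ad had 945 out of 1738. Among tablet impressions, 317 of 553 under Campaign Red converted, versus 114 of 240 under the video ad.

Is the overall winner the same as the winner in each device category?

Desktop: Campaign Red 521/1485 = 35.1%, the video ad 12/41 = 29.3% → Campaign Red
Mobile: Campaign Red 55/79 = 69.6%, the video ad 945/1738 = 54.4% → Campaign Red
Tablet: Campaign Red 317/553 = 57.3%, the video ad 114/240 = 47.5% → Campaign Red
Overall: Campaign Red 893/2117 = 42.2%, the video ad 1071/2019 = 53.0% → the video ad
Campaign Red wins each device group but the video ad wins overall — the comparison reverses. Campaign Red's impressions skew toward desktop, which has a lower base rate.

No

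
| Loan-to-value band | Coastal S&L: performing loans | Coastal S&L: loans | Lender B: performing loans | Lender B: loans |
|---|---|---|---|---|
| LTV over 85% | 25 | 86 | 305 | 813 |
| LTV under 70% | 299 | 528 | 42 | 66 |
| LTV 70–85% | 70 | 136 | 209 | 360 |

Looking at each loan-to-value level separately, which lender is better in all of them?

LTV over 85%: Coastal S&L 25/86 = 29.1%, Lender B 305/813 = 37.5% → Lender B
LTV under 70%: Coastal S&L 299/528 = 56.6%, Lender B 42/66 = 63.6% → Lender B
LTV 70–85%: Coastal S&L 70/136 = 51.5%, Lender B 209/360 = 58.1% → Lender B
Lender B has the higher rate in all 3 groups.

Lender B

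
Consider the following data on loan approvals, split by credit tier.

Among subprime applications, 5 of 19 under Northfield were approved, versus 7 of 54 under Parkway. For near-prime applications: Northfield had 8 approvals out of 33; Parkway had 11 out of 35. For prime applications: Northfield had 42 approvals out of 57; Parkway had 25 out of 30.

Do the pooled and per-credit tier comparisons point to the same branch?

No

Subprime: Northfield 5/19 = 26.3%, Parkway 7/54 = 13.0% → Northfield
Near-prime: Northfield 8/33 = 24.2%, Parkway 11/35 = 31.4% → Parkway
Prime: Northfield 42/57 = 73.7%, Parkway 25/30 = 83.3% → Parkway
Overall: Northfield 55/109 = 50.5%, Parkway 43/119 = 36.1% → Northfield
Neither sweeps: Northfield wins 1 of 3 groups, Parkway wins 2. Northfield wins overall but not every group — no Simpson reversal.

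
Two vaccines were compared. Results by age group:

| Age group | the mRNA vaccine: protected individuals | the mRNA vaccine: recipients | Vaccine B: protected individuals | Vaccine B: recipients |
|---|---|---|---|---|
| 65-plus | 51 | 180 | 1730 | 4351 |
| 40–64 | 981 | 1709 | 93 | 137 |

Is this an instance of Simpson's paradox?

65-plus: the mRNA vaccine 51/180 = 28.3%, Vaccine B 1730/4351 = 39.8% → Vaccine B
40–64: the mRNA vaccine 981/1709 = 57.4%, Vaccine B 93/137 = 67.9% → Vaccine B
Overall: the mRNA vaccine 1032/1889 = 54.6%, Vaccine B 1823/4488 = 40.6% → the mRNA vaccine
Vaccine B wins each age group but the mRNA vaccine wins overall — the comparison reverses. Vaccine B's recipients skew toward 65-plus, which has a lower base rate.

Yes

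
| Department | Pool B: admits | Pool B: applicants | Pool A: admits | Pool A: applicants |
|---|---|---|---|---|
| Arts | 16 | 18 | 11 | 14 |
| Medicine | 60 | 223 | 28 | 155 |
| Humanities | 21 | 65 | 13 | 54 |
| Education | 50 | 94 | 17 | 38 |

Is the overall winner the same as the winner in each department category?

Yes

Arts: Pool B 16/18 = 88.9%, Pool A 11/14 = 78.6% → Pool B
Medicine: Pool B 60/223 = 26.9%, Pool A 28/155 = 18.1% → Pool B
Humanities: Pool B 21/65 = 32.3%, Pool A 13/54 = 24.1% → Pool B
Education: Pool B 50/94 = 53.2%, Pool A 17/38 = 44.7% → Pool B
Overall: Pool B 147/400 = 36.8%, Pool A 69/261 = 26.4% → Pool B
Pool B wins overall and in every department group — no reversal.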